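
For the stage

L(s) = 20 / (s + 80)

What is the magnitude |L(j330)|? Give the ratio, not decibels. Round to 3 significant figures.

At s = jω = j330:
pole (s+80): 80 + j330 → |·| = √(80²+330²) = √115300 ≈ 339.56, ∠ = arctan(330/80) ≈ 76.37°
|L| = 20 / 339.56 ≈ 0.0589

0.0589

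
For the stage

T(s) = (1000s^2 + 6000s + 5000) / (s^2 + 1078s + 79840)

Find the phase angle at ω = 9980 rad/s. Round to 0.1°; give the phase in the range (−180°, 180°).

Substitute s = j9980:
Numerator: 1000(j9980)^2 + 6000(j9980) + 5000 = -99600395000 + j59880000
Denominator: (j9980)^2 + 1078(j9980) + 79840 = -99520560 + j10758440
|N| = √(99600395000² + 59880000²) ≈ 9.96e+10, ∠N ≈ 179.97°
|D| = √(99520560² + 10758440²) ≈ 1.001e+08, ∠D ≈ 173.83°
∠T = 179.97° − 173.83° = 6.14°

6.1°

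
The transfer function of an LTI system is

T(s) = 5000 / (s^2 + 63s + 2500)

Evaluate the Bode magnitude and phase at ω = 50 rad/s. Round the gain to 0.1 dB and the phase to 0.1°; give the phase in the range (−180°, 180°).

At s = jω = j50:
quadratic: (j50)² + 63·j50 + 2500 = 0 + j3150 → |·| ≈ 3150, ∠ ≈ 90.00°
|T| = 5000 / 3150 ≈ 1.5873
Gain = 20 log₁₀(1.5873) ≈ 4.01 dB
∠T = 0.00° − 90.00° = -90.00°

4.0 dB, -90.0°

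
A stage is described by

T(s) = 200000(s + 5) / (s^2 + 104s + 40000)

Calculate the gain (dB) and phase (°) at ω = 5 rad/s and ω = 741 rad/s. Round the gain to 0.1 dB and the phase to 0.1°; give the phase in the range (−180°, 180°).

At s = jω = j5:
zero (s+5): 5 + j5 → |·| = √(5²+5²) = √50 ≈ 7.0711, ∠ = arctan(5/5) ≈ 45.00°
quadratic: (j5)² + 104·j5 + 40000 = 39975 + j520 → |·| ≈ 39978, ∠ ≈ 0.75°
|T| = 200000 · 7.0711 / 39978 ≈ 35.375
Gain = 20 log₁₀(35.375) ≈ 30.97 dB
∠T = 45.00° − 0.75° = 44.25°

At s = jω = j741:
zero (s+5): 5 + j741 → |·| = √(5²+741²) = √549106 ≈ 741.02, ∠ = arctan(741/5) ≈ 89.61°
quadratic: (j741)² + 104·j741 + 40000 = -509081 + j77064 → |·| ≈ 5.1488e+05, ∠ ≈ 171.39°
|T| = 200000 · 741.02 / 5.1488e+05 ≈ 287.84
Gain = 20 log₁₀(287.84) ≈ 49.18 dB
∠T = 89.61° − 171.39° = -81.78°

ω = 5: 31.0 dB, 44.3°; ω = 741: 49.2 dB, -81.8°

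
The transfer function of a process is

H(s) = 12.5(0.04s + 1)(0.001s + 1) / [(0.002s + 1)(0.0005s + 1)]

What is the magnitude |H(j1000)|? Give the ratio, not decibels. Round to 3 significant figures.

At ω = 1000 rad/s:
zero (1 + j1000·0.04) = 1 + j40 → |·| ≈ 40.012, ∠ ≈ 88.57°
zero (1 + j1000·0.001) = 1 + j1 → |·| ≈ 1.4142, ∠ ≈ 45.00°
pole (1 + j1000·0.002) = 1 + j2 → |·| ≈ 2.2361, ∠ ≈ 63.43°
pole (1 + j1000·0.0005) = 1 + j0.5 → |·| ≈ 1.118, ∠ ≈ 26.57°
|H| = 12.5 · 40.012 · 1.4142 / (2.2361 · 1.118) ≈ 282.93

283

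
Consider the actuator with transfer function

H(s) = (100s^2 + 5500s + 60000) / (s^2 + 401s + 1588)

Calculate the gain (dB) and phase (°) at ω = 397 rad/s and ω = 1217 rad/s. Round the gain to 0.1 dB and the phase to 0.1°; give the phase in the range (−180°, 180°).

ω = 397: 37.0 dB, 37.7°; ω = 1217: 39.6 dB, 15.7°

Substitute s = j397:
Numerator: 100(j397)^2 + 5500(j397) + 60000 = -15700900 + j2183500
Denominator: (j397)^2 + 401(j397) + 1588 = -156021 + j159197
|N| = √(15700900² + 2183500²) ≈ 1.5852e+07, ∠N ≈ 172.08°
|D| = √(156021² + 159197²) ≈ 2.229e+05, ∠D ≈ 134.42°
|H| = 1.5852e+07 / 2.229e+05 ≈ 71.117
Gain = 20 log₁₀(71.117) ≈ 37.04 dB
∠H = 172.08° − 134.42° = 37.66°

Substitute s = j1217:
Numerator: 100(j1217)^2 + 5500(j1217) + 60000 = -148048900 + j6693500
Denominator: (j1217)^2 + 401(j1217) + 1588 = -1479501 + j488017
|N| = √(148048900² + 6693500²) ≈ 1.482e+08, ∠N ≈ 177.41°
|D| = √(1479501² + 488017²) ≈ 1.5579e+06, ∠D ≈ 161.74°
|H| = 1.482e+08 / 1.5579e+06 ≈ 95.128
Gain = 20 log₁₀(95.128) ≈ 39.57 dB
∠H = 177.41° − 161.74° = 15.67°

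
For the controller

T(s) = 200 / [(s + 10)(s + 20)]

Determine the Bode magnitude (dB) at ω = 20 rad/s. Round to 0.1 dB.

-10.0 dB

At s = jω = j20:
pole (s+10): 10 + j20 → |·| = √(10²+20²) = √500 ≈ 22.361, ∠ = arctan(20/10) ≈ 63.43°
pole (s+20): 20 + j20 → |·| = √(20²+20²) = √800 ≈ 28.284, ∠ = arctan(20/20) ≈ 45.00°
|T| = 200 / 632.46 ≈ 0.31623
Gain = 20 log₁₀(0.31623) ≈ -10.00 dB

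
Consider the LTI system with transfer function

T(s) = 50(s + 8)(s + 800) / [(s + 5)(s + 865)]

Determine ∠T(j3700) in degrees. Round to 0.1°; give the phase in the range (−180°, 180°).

0.9°

At s = jω = j3700:
zero (s+8): 8 + j3700 → |·| = √(8²+3700²) = √13690064 ≈ 3700, ∠ = arctan(3700/8) ≈ 89.88°
zero (s+800): 800 + j3700 → |·| = √(800²+3700²) = √14330000 ≈ 3785.5, ∠ = arctan(3700/800) ≈ 77.80°
pole (s+5): 5 + j3700 → |·| = √(5²+3700²) = √13690025 ≈ 3700, ∠ = arctan(3700/5) ≈ 89.92°
pole (s+865): 865 + j3700 → |·| = √(865²+3700²) = √14438225 ≈ 3799.8, ∠ = arctan(3700/865) ≈ 76.84°
∠T = 167.68° − 166.76° = 0.92°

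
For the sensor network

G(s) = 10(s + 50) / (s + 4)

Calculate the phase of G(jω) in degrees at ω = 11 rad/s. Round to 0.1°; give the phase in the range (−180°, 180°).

-57.6°

At s = jω = j11:
zero (s+50): 50 + j11 → |·| = √(50²+11²) = √2621 ≈ 51.196, ∠ = arctan(11/50) ≈ 12.41°
pole (s+4): 4 + j11 → |·| = √(4²+11²) = √137 ≈ 11.705, ∠ = arctan(11/4) ≈ 70.02°
∠G = 12.41° − 70.02° = -57.61°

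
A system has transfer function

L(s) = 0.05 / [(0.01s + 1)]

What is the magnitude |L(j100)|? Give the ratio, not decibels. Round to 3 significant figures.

At ω = 100 rad/s:
pole (1 + j100·0.01) = 1 + j1 → |·| ≈ 1.4142, ∠ ≈ 45.00°
|L| = 0.05 · 1 / (1.4142) ≈ 0.035356

0.0354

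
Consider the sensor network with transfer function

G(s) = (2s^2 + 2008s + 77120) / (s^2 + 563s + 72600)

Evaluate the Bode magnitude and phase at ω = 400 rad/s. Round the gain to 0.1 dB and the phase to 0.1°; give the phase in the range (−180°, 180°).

10.8 dB, -4.4°

Substitute s = j400:
Numerator: 2(j400)^2 + 2008(j400) + 77120 = -242880 + j803200
Denominator: (j400)^2 + 563(j400) + 72600 = -87400 + j225200
|N| = √(242880² + 803200²) ≈ 8.3912e+05, ∠N ≈ 106.82°
|D| = √(87400² + 225200²) ≈ 2.4157e+05, ∠D ≈ 111.21°
|G| = 8.3912e+05 / 2.4157e+05 ≈ 3.4736
Gain = 20 log₁₀(3.4736) ≈ 10.82 dB
∠G = 106.82° − 111.21° = -4.39°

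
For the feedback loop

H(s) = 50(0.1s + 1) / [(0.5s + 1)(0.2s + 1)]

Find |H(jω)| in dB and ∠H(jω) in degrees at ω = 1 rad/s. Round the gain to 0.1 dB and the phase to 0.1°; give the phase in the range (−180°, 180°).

32.9 dB, -32.2°

At ω = 1 rad/s:
zero (1 + j1·0.1) = 1 + j0.1 → |·| ≈ 1.005, ∠ ≈ 5.71°
pole (1 + j1·0.5) = 1 + j0.5 → |·| ≈ 1.118, ∠ ≈ 26.57°
pole (1 + j1·0.2) = 1 + j0.2 → |·| ≈ 1.0198, ∠ ≈ 11.31°
|H| = 50 · 1.005 / (1.118 · 1.0198) ≈ 44.074
Gain = 20 log₁₀(44.074) ≈ 32.88 dB
∠H = (5.71°) − (26.57° + 11.31°) = -32.17°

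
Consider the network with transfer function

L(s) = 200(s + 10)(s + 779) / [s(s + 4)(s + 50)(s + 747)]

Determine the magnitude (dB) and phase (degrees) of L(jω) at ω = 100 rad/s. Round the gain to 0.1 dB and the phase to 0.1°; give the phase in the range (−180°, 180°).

At s = jω = j100:
zero (s+10): 10 + j100 → |·| = √(10²+100²) = √10100 ≈ 100.5, ∠ = arctan(100/10) ≈ 84.29°
zero (s+779): 779 + j100 → |·| = √(779²+100²) = √616841 ≈ 785.39, ∠ = arctan(100/779) ≈ 7.32°
pole (s+4): 4 + j100 → |·| = √(4²+100²) = √10016 ≈ 100.08, ∠ = arctan(100/4) ≈ 87.71°
pole (s+50): 50 + j100 → |·| = √(50²+100²) = √12500 ≈ 111.8, ∠ = arctan(100/50) ≈ 63.43°
pole (s+747): 747 + j100 → |·| = √(747²+100²) = √568009 ≈ 753.66, ∠ = arctan(100/747) ≈ 7.62°
pole at origin: |s| = 100, ∠ = 90.00° (in denominator)
|L| = 200 · 78932 / 8.4327e+08 ≈ 0.01872
Gain = 20 log₁₀(0.01872) ≈ -34.55 dB
∠L = 91.61° − 248.76° = -157.15°

-34.6 dB, -157.2°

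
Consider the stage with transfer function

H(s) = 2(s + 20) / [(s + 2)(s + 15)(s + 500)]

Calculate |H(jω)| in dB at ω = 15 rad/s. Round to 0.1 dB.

At s = jω = j15:
zero (s+20): 20 + j15 → |·| = √(20²+15²) = √625 ≈ 25, ∠ = arctan(15/20) ≈ 36.87°
pole (s+2): 2 + j15 → |·| = √(2²+15²) = √229 ≈ 15.133, ∠ = arctan(15/2) ≈ 82.41°
pole (s+15): 15 + j15 → |·| = √(15²+15²) = √450 ≈ 21.213, ∠ = arctan(15/15) ≈ 45.00°
pole (s+500): 500 + j15 → |·| = √(500²+15²) = √250225 ≈ 500.22, ∠ = arctan(15/500) ≈ 1.72°
|H| = 2 · 25 / 1.6058e+05 ≈ 0.00031137
Gain = 20 log₁₀(0.00031137) ≈ -70.13 dB

-70.1 dB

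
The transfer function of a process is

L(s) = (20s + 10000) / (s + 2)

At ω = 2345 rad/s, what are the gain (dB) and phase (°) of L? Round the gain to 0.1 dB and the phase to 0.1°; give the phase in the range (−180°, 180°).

Substitute s = j2345:
Numerator: 20(j2345) + 10000 = 10000 + j46900
Denominator: (j2345) + 2 = 2 + j2345
|N| = √(10000² + 46900²) ≈ 47954, ∠N ≈ 77.96°
|D| = √(2² + 2345²) ≈ 2345, ∠D ≈ 89.95°
|L| = 47954 / 2345 ≈ 20.449
Gain = 20 log₁₀(20.449) ≈ 26.21 dB
∠L = 77.96° − 89.95° = -11.99°

26.2 dB, -12.0°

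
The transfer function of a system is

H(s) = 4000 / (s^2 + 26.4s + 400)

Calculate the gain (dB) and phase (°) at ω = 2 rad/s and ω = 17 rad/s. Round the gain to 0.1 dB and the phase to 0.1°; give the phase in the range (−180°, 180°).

At s = jω = j2:
quadratic: (j2)² + 26.4·j2 + 400 = 396 + j52.8 → |·| ≈ 399.5, ∠ ≈ 7.59°
|H| = 4000 / 399.5 ≈ 10.013
Gain = 20 log₁₀(10.013) ≈ 20.01 dB
∠H = 0.00° − 7.59° = -7.59°

At s = jω = j17:
quadratic: (j17)² + 26.4·j17 + 400 = 111 + j448.8 → |·| ≈ 462.32, ∠ ≈ 76.11°
|H| = 4000 / 462.32 ≈ 8.652
Gain = 20 log₁₀(8.652) ≈ 18.74 dB
∠H = 0.00° − 76.11° = -76.11°

ω = 2: 20.0 dB, -7.6°; ω = 17: 18.7 dB, -76.1°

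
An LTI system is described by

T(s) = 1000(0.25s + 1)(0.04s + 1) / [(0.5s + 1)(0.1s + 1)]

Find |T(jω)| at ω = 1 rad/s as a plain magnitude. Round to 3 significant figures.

At ω = 1 rad/s:
zero (1 + j1·0.25) = 1 + j0.25 → |·| ≈ 1.0308, ∠ ≈ 14.04°
zero (1 + j1·0.04) = 1 + j0.04 → |·| ≈ 1.0008, ∠ ≈ 2.29°
pole (1 + j1·0.5) = 1 + j0.5 → |·| ≈ 1.118, ∠ ≈ 26.57°
pole (1 + j1·0.1) = 1 + j0.1 → |·| ≈ 1.005, ∠ ≈ 5.71°
|T| = 1000 · 1.0308 · 1.0008 / (1.118 · 1.005) ≈ 918.15

918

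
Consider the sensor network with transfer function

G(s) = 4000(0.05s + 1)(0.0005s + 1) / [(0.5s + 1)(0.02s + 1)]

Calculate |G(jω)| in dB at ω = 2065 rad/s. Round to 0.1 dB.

22.9 dB

At ω = 2065 rad/s:
zero (1 + j2065·0.05) = 1 + j103.25 → |·| ≈ 103.25, ∠ ≈ 89.45°
zero (1 + j2065·0.0005) = 1 + j1.0325 → |·| ≈ 1.4374, ∠ ≈ 45.92°
pole (1 + j2065·0.5) = 1 + j1032.5 → |·| ≈ 1032.5, ∠ ≈ 89.94°
pole (1 + j2065·0.02) = 1 + j41.3 → |·| ≈ 41.312, ∠ ≈ 88.61°
|G| = 4000 · 103.25 · 1.4374 / (1032.5 · 41.312) ≈ 13.918
Gain = 20 log₁₀(13.918) ≈ 22.87 dB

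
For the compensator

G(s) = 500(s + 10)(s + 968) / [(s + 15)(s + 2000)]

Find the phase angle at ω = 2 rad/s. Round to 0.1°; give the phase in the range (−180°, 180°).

At s = jω = j2:
zero (s+10): 10 + j2 → |·| = √(10²+2²) = √104 ≈ 10.198, ∠ = arctan(2/10) ≈ 11.31°
zero (s+968): 968 + j2 → |·| = √(968²+2²) = √937028 ≈ 968, ∠ = arctan(2/968) ≈ 0.12°
pole (s+15): 15 + j2 → |·| = √(15²+2²) = √229 ≈ 15.133, ∠ = arctan(2/15) ≈ 7.59°
pole (s+2000): 2000 + j2 → |·| = √(2000²+2²) = √4000004 ≈ 2000, ∠ = arctan(2/2000) ≈ 0.06°
∠G = 11.43° − 7.65° = 3.78°

3.8°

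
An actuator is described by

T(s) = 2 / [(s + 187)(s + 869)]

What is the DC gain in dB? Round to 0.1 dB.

-98.2 dB

T(0) = 2 / (187·869) ≈ 1.2307e-05
20 log₁₀(1.2307e-05) ≈ -98.20 dB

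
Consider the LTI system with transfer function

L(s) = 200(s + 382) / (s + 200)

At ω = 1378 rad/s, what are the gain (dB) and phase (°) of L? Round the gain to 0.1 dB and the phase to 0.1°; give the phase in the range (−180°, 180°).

At s = jω = j1378:
zero (s+382): 382 + j1378 → |·| = √(382²+1378²) = √2044808 ≈ 1430, ∠ = arctan(1378/382) ≈ 74.51°
pole (s+200): 200 + j1378 → |·| = √(200²+1378²) = √1938884 ≈ 1392.4, ∠ = arctan(1378/200) ≈ 81.74°
|L| = 200 · 1430 / 1392.4 ≈ 205.4
Gain = 20 log₁₀(205.4) ≈ 46.25 dB
∠L = 74.51° − 81.74° = -7.23°

46.3 dB, -7.2°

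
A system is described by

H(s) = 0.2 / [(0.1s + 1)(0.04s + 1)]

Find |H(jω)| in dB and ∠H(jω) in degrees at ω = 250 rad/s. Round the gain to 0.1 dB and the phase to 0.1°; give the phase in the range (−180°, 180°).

At ω = 250 rad/s:
pole (1 + j250·0.1) = 1 + j25 → |·| ≈ 25.02, ∠ ≈ 87.71°
pole (1 + j250·0.04) = 1 + j10 → |·| ≈ 10.05, ∠ ≈ 84.29°
|H| = 0.2 · 1 / (25.02 · 10.05) ≈ 0.00079538
Gain = 20 log₁₀(0.00079538) ≈ -61.99 dB
∠H = (0°) − (87.71° + 84.29°) = -172.00°

-62.0 dB, -172.0°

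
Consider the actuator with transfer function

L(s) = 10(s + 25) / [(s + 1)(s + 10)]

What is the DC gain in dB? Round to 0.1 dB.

28.0 dB

L(0) = 10·25 / (1·10) = 25
20 log₁₀(25) ≈ 27.96 dB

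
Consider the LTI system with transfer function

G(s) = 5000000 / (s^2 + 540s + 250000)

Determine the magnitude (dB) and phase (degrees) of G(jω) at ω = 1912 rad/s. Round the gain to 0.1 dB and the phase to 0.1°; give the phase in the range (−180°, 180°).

At s = jω = j1912:
quadratic: (j1912)² + 540·j1912 + 250000 = -3405744 + j1032480 → |·| ≈ 3.5588e+06, ∠ ≈ 163.13°
|G| = 5000000 / 3.5588e+06 ≈ 1.405
Gain = 20 log₁₀(1.405) ≈ 2.95 dB
∠G = 0.00° − 163.13° = -163.13°

3.0 dB, -163.1°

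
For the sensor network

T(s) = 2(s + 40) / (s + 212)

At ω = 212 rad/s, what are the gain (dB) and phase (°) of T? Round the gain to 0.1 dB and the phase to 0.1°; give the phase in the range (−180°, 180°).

3.2 dB, 34.3°

At s = jω = j212:
zero (s+40): 40 + j212 → |·| = √(40²+212²) = √46544 ≈ 215.74, ∠ = arctan(212/40) ≈ 79.32°
pole (s+212): 212 + j212 → |·| = √(212²+212²) = √89888 ≈ 299.81, ∠ = arctan(212/212) ≈ 45.00°
|T| = 2 · 215.74 / 299.81 ≈ 1.4392
Gain = 20 log₁₀(1.4392) ≈ 3.16 dB
∠T = 79.32° − 45.00° = 34.32°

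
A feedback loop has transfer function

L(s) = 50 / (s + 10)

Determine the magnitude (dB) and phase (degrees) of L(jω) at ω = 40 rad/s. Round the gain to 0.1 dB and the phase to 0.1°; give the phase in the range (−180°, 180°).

1.7 dB, -76.0°

At s = jω = j40:
pole (s+10): 10 + j40 → |·| = √(10²+40²) = √1700 ≈ 41.231, ∠ = arctan(40/10) ≈ 75.96°
|L| = 50 / 41.231 ≈ 1.2127
Gain = 20 log₁₀(1.2127) ≈ 1.68 dB
∠L = 0.00° − 75.96° = -75.96°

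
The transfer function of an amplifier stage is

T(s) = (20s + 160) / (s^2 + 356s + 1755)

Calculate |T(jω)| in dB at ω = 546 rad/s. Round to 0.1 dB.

Substitute s = j546:
Numerator: 20(j546) + 160 = 160 + j10920
Denominator: (j546)^2 + 356(j546) + 1755 = -296361 + j194376
|N| = √(160² + 10920²) ≈ 10921, ∠N ≈ 89.16°
|D| = √(296361² + 194376²) ≈ 3.5442e+05, ∠D ≈ 146.74°
|T| = 10921 / 3.5442e+05 ≈ 0.030814
Gain = 20 log₁₀(0.030814) ≈ -30.23 dB

-30.2 dB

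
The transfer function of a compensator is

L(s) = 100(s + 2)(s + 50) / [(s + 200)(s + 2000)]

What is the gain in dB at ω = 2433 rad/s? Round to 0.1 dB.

37.7 dB

At s = jω = j2433:
zero (s+2): 2 + j2433 → |·| = √(2²+2433²) = √5919493 ≈ 2433, ∠ = arctan(2433/2) ≈ 89.95°
zero (s+50): 50 + j2433 → |·| = √(50²+2433²) = √5921989 ≈ 2433.5, ∠ = arctan(2433/50) ≈ 88.82°
pole (s+200): 200 + j2433 → |·| = √(200²+2433²) = √5959489 ≈ 2441.2, ∠ = arctan(2433/200) ≈ 85.30°
pole (s+2000): 2000 + j2433 → |·| = √(2000²+2433²) = √9919489 ≈ 3149.5, ∠ = arctan(2433/2000) ≈ 50.58°
|L| = 100 · 5.9207e+06 / 7.6886e+06 ≈ 77.006
Gain = 20 log₁₀(77.006) ≈ 37.73 dB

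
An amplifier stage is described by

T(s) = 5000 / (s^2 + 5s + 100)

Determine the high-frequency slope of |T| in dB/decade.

Each pole contributes −20 dB/decade at high frequency; each zero contributes +20 dB/decade.
Net: 0 zero(s) − 2 pole(s) → -40 dB/decade.

-40 dB/decade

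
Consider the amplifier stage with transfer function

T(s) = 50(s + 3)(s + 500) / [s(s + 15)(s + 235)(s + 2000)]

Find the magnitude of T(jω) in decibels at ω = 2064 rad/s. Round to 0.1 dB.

At s = jω = j2064:
zero (s+3): 3 + j2064 → |·| = √(3²+2064²) = √4260105 ≈ 2064, ∠ = arctan(2064/3) ≈ 89.92°
zero (s+500): 500 + j2064 → |·| = √(500²+2064²) = √4510096 ≈ 2123.7, ∠ = arctan(2064/500) ≈ 76.38°
pole (s+15): 15 + j2064 → |·| = √(15²+2064²) = √4260321 ≈ 2064.1, ∠ = arctan(2064/15) ≈ 89.58°
pole (s+235): 235 + j2064 → |·| = √(235²+2064²) = √4315321 ≈ 2077.3, ∠ = arctan(2064/235) ≈ 83.50°
pole (s+2000): 2000 + j2064 → |·| = √(2000²+2064²) = √8260096 ≈ 2874, ∠ = arctan(2064/2000) ≈ 45.90°
pole at origin: |s| = 2064, ∠ = 90.00° (in denominator)
|T| = 50 · 4.3833e+06 / 2.5435e+13 ≈ 8.6167e-06
Gain = 20 log₁₀(8.6167e-06) ≈ -101.29 dB

-101.3 dB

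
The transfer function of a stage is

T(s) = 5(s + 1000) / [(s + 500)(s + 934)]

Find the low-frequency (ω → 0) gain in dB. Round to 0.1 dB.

-39.4 dB

T(0) = 5·1000 / (500·934) ≈ 0.010707
20 log₁₀(0.010707) ≈ -39.41 dB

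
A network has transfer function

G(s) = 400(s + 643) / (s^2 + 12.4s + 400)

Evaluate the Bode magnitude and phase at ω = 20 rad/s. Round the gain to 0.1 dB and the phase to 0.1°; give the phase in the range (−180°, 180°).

At s = jω = j20:
zero (s+643): 643 + j20 → |·| = √(643²+20²) = √413849 ≈ 643.31, ∠ = arctan(20/643) ≈ 1.78°
quadratic: (j20)² + 12.4·j20 + 400 = 0 + j248 → |·| ≈ 248, ∠ ≈ 90.00°
|G| = 400 · 643.31 / 248 ≈ 1037.6
Gain = 20 log₁₀(1037.6) ≈ 60.32 dB
∠G = 1.78° − 90.00° = -88.22°

60.3 dB, -88.2°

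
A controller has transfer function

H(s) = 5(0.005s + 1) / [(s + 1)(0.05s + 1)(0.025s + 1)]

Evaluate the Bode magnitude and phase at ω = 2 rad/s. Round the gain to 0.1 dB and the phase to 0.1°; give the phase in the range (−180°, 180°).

6.9 dB, -71.4°

At ω = 2 rad/s:
zero (1 + j2·0.005) = 1 + j0.01 → |·| ≈ 1, ∠ ≈ 0.57°
pole (1 + j2·1) = 1 + j2 → |·| ≈ 2.2361, ∠ ≈ 63.43°
pole (1 + j2·0.05) = 1 + j0.1 → |·| ≈ 1.005, ∠ ≈ 5.71°
pole (1 + j2·0.025) = 1 + j0.05 → |·| ≈ 1.0012, ∠ ≈ 2.86°
|H| = 5 · 1 / (2.2361 · 1.005 · 1.0012) ≈ 2.2222
Gain = 20 log₁₀(2.2222) ≈ 6.94 dB
∠H = (0.57°) − (63.43° + 5.71° + 2.86°) = -71.43°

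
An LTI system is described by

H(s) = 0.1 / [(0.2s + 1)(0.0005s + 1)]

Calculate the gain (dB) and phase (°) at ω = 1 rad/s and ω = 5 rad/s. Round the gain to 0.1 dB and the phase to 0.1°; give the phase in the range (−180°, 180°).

At ω = 1 rad/s:
pole (1 + j1·0.2) = 1 + j0.2 → |·| ≈ 1.0198, ∠ ≈ 11.31°
pole (1 + j1·0.0005) = 1 + j0.0005 → |·| ≈ 1, ∠ ≈ 0.03°
|H| = 0.1 · 1 / (1.0198 · 1) ≈ 0.098058
Gain = 20 log₁₀(0.098058) ≈ -20.17 dB
∠H = (0°) − (11.31° + 0.03°) = -11.34°

At ω = 5 rad/s:
pole (1 + j5·0.2) = 1 + j1 → |·| ≈ 1.4142, ∠ ≈ 45.00°
pole (1 + j5·0.0005) = 1 + j0.0025 → |·| ≈ 1, ∠ ≈ 0.14°
|H| = 0.1 · 1 / (1.4142 · 1) ≈ 0.070711
Gain = 20 log₁₀(0.070711) ≈ -23.01 dB
∠H = (0°) − (45.00° + 0.14°) = -45.14°

ω = 1: -20.2 dB, -11.3°; ω = 5: -23.0 dB, -45.1°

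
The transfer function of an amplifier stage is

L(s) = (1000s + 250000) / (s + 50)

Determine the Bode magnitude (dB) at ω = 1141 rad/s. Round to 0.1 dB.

Substitute s = j1141:
Numerator: 1000(j1141) + 250000 = 250000 + j1141000
Denominator: (j1141) + 50 = 50 + j1141
|N| = √(250000² + 1141000²) ≈ 1.1681e+06, ∠N ≈ 77.64°
|D| = √(50² + 1141²) ≈ 1142.1, ∠D ≈ 87.49°
|L| = 1.1681e+06 / 1142.1 ≈ 1022.8
Gain = 20 log₁₀(1022.8) ≈ 60.20 dB

60.2 dB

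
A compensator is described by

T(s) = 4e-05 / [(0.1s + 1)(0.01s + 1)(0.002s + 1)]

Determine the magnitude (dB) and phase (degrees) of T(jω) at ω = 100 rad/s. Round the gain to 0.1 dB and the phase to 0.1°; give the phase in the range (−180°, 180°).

-111.2 dB, -140.6°

At ω = 100 rad/s:
pole (1 + j100·0.1) = 1 + j10 → |·| ≈ 10.05, ∠ ≈ 84.29°
pole (1 + j100·0.01) = 1 + j1 → |·| ≈ 1.4142, ∠ ≈ 45.00°
pole (1 + j100·0.002) = 1 + j0.2 → |·| ≈ 1.0198, ∠ ≈ 11.31°
|T| = 4e-05 · 1 / (10.05 · 1.4142 · 1.0198) ≈ 2.7597e-06
Gain = 20 log₁₀(2.7597e-06) ≈ -111.18 dB
∠T = (0°) − (84.29° + 45.00° + 11.31°) = -140.60°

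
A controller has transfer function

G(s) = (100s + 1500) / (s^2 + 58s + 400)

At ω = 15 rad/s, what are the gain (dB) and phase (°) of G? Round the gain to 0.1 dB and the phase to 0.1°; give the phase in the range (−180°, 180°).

7.6 dB, -33.6°

Substitute s = j15:
Numerator: 100(j15) + 1500 = 1500 + j1500
Denominator: (j15)^2 + 58(j15) + 400 = 175 + j870
|N| = √(1500² + 1500²) ≈ 2121.3, ∠N ≈ 45.00°
|D| = √(175² + 870²) ≈ 887.43, ∠D ≈ 78.63°
|G| = 2121.3 / 887.43 ≈ 2.3904
Gain = 20 log₁₀(2.3904) ≈ 7.57 dB
∠G = 45.00° − 78.63° = -33.63°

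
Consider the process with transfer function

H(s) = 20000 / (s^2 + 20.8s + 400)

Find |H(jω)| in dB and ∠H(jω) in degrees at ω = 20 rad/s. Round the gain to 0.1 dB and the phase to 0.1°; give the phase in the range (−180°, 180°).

33.6 dB, -90.0°

At s = jω = j20:
quadratic: (j20)² + 20.8·j20 + 400 = 0 + j416 → |·| ≈ 416, ∠ ≈ 90.00°
|H| = 20000 / 416 ≈ 48.077
Gain = 20 log₁₀(48.077) ≈ 33.64 dB
∠H = 0.00° − 90.00° = -90.00°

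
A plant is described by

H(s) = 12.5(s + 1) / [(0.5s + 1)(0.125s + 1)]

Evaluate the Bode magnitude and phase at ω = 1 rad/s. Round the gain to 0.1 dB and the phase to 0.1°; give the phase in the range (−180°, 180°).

23.9 dB, 11.3°

At ω = 1 rad/s:
zero (1 + j1·1) = 1 + j1 → |·| ≈ 1.4142, ∠ ≈ 45.00°
pole (1 + j1·0.5) = 1 + j0.5 → |·| ≈ 1.118, ∠ ≈ 26.57°
pole (1 + j1·0.125) = 1 + j0.125 → |·| ≈ 1.0078, ∠ ≈ 7.13°
|H| = 12.5 · 1.4142 / (1.118 · 1.0078) ≈ 15.689
Gain = 20 log₁₀(15.689) ≈ 23.91 dB
∠H = (45.00°) − (26.57° + 7.13°) = 11.30°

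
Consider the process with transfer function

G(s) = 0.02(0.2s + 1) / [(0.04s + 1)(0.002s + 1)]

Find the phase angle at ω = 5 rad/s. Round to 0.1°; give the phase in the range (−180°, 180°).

33.1°

At ω = 5 rad/s:
zero (1 + j5·0.2) = 1 + j1 → |·| ≈ 1.4142, ∠ ≈ 45.00°
pole (1 + j5·0.04) = 1 + j0.2 → |·| ≈ 1.0198, ∠ ≈ 11.31°
pole (1 + j5·0.002) = 1 + j0.01 → |·| ≈ 1, ∠ ≈ 0.57°
∠G = (45.00°) − (11.31° + 0.57°) = 33.12°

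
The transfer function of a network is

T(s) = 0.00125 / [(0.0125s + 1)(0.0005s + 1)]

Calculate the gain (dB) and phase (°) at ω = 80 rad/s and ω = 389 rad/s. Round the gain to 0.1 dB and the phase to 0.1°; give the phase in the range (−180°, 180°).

At ω = 80 rad/s:
pole (1 + j80·0.0125) = 1 + j1 → |·| ≈ 1.4142, ∠ ≈ 45.00°
pole (1 + j80·0.0005) = 1 + j0.04 → |·| ≈ 1.0008, ∠ ≈ 2.29°
|T| = 0.00125 · 1 / (1.4142 · 1.0008) ≈ 0.00088319
Gain = 20 log₁₀(0.00088319) ≈ -61.08 dB
∠T = (0°) − (45.00° + 2.29°) = -47.29°

At ω = 389 rad/s:
pole (1 + j389·0.0125) = 1 + j4.8625 → |·| ≈ 4.9643, ∠ ≈ 78.38°
pole (1 + j389·0.0005) = 1 + j0.1945 → |·| ≈ 1.0187, ∠ ≈ 11.01°
|T| = 0.00125 · 1 / (4.9643 · 1.0187) ≈ 0.00024718
Gain = 20 log₁₀(0.00024718) ≈ -72.14 dB
∠T = (0°) − (78.38° + 11.01°) = -89.39°

ω = 80: -61.1 dB, -47.3°; ω = 389: -72.1 dB, -89.4°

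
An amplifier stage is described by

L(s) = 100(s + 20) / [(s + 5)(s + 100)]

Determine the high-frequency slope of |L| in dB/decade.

-20 dB/decade

Each pole contributes −20 dB/decade at high frequency; each zero contributes +20 dB/decade.
Net: 1 zero(s) − 2 pole(s) → -20 dB/decade.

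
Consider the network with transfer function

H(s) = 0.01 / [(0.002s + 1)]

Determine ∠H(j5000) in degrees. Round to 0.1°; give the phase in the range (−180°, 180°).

At ω = 5000 rad/s:
pole (1 + j5000·0.002) = 1 + j10 → |·| ≈ 10.05, ∠ ≈ 84.29°
∠H = (0°) − (84.29°) = -84.29°

-84.3°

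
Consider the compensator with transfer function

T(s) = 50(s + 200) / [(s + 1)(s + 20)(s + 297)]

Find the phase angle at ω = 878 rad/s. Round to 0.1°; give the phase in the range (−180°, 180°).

At s = jω = j878:
zero (s+200): 200 + j878 → |·| = √(200²+878²) = √810884 ≈ 900.49, ∠ = arctan(878/200) ≈ 77.17°
pole (s+1): 1 + j878 → |·| = √(1²+878²) = √770885 ≈ 878, ∠ = arctan(878/1) ≈ 89.93°
pole (s+20): 20 + j878 → |·| = √(20²+878²) = √771284 ≈ 878.23, ∠ = arctan(878/20) ≈ 88.70°
pole (s+297): 297 + j878 → |·| = √(297²+878²) = √859093 ≈ 926.87, ∠ = arctan(878/297) ≈ 71.31°
∠T = 77.17° − 249.94° = -172.77°

-172.8°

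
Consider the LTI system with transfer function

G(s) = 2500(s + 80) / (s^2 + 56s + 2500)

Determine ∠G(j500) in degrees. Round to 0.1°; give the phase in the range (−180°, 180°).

-92.6°

At s = jω = j500:
zero (s+80): 80 + j500 → |·| = √(80²+500²) = √256400 ≈ 506.36, ∠ = arctan(500/80) ≈ 80.91°
quadratic: (j500)² + 56·j500 + 2500 = -247500 + j28000 → |·| ≈ 2.4908e+05, ∠ ≈ 173.55°
∠G = 80.91° − 173.55° = -92.64°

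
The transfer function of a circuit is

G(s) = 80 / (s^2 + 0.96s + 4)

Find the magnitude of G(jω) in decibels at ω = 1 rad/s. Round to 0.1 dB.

At s = jω = j1:
quadratic: (j1)² + 0.96·j1 + 4 = 3 + j0.96 → |·| ≈ 3.1499, ∠ ≈ 17.74°
|G| = 80 / 3.1499 ≈ 25.398
Gain = 20 log₁₀(25.398) ≈ 28.10 dB

28.1 dB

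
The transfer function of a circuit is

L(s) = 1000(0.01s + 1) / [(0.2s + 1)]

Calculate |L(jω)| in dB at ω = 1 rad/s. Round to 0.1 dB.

At ω = 1 rad/s:
zero (1 + j1·0.01) = 1 + j0.01 → |·| ≈ 1, ∠ ≈ 0.57°
pole (1 + j1·0.2) = 1 + j0.2 → |·| ≈ 1.0198, ∠ ≈ 11.31°
|L| = 1000 · 1 / (1.0198) ≈ 980.58
Gain = 20 log₁₀(980.58) ≈ 59.83 dB

59.8 dB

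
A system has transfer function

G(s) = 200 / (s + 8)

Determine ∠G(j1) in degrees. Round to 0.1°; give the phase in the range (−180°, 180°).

-7.1°

At s = jω = j1:
pole (s+8): 8 + j1 → |·| = √(8²+1²) = √65 ≈ 8.0623, ∠ = arctan(1/8) ≈ 7.13°
∠G = 0.00° − 7.13° = -7.13°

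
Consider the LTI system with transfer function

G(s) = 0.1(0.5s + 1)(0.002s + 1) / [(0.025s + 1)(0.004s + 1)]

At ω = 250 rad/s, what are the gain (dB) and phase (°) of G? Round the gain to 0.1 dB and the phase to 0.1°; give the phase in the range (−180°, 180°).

At ω = 250 rad/s:
zero (1 + j250·0.5) = 1 + j125 → |·| ≈ 125, ∠ ≈ 89.54°
zero (1 + j250·0.002) = 1 + j0.5 → |·| ≈ 1.118, ∠ ≈ 26.57°
pole (1 + j250·0.025) = 1 + j6.25 → |·| ≈ 6.3295, ∠ ≈ 80.91°
pole (1 + j250·0.004) = 1 + j1 → |·| ≈ 1.4142, ∠ ≈ 45.00°
|G| = 0.1 · 125 · 1.118 / (6.3295 · 1.4142) ≈ 1.5612
Gain = 20 log₁₀(1.5612) ≈ 3.87 dB
∠G = (89.54° + 26.57°) − (80.91° + 45.00°) = -9.80°

3.9 dB, -9.8°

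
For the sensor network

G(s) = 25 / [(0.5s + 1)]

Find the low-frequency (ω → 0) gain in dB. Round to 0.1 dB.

G(0) = 25 · 1 / 1 = 25
20 log₁₀(25) ≈ 27.96 dB

28.0 dB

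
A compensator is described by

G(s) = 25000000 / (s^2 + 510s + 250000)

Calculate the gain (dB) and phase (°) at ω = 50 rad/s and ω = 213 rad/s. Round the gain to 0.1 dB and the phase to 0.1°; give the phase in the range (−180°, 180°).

At s = jω = j50:
quadratic: (j50)² + 510·j50 + 250000 = 247500 + j25500 → |·| ≈ 2.4881e+05, ∠ ≈ 5.88°
|G| = 25000000 / 2.4881e+05 ≈ 100.48
Gain = 20 log₁₀(100.48) ≈ 40.04 dB
∠G = 0.00° − 5.88° = -5.88°

At s = jω = j213:
quadratic: (j213)² + 510·j213 + 250000 = 204631 + j108630 → |·| ≈ 2.3168e+05, ∠ ≈ 27.96°
|G| = 25000000 / 2.3168e+05 ≈ 107.91
Gain = 20 log₁₀(107.91) ≈ 40.66 dB
∠G = 0.00° − 27.96° = -27.96°

ω = 50: 40.0 dB, -5.9°; ω = 213: 40.7 dB, -28.0°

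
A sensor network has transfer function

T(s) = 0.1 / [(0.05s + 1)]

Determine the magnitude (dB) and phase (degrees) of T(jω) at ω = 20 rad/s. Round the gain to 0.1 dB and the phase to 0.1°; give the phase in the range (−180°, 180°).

-23.0 dB, -45.0°

At ω = 20 rad/s:
pole (1 + j20·0.05) = 1 + j1 → |·| ≈ 1.4142, ∠ ≈ 45.00°
|T| = 0.1 · 1 / (1.4142) ≈ 0.070711
Gain = 20 log₁₀(0.070711) ≈ -23.01 dB
∠T = (0°) − (45.00°) = -45.00°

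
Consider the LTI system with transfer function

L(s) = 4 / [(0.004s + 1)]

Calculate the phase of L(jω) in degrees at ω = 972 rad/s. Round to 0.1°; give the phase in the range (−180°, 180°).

-75.6°

At ω = 972 rad/s:
pole (1 + j972·0.004) = 1 + j3.888 → |·| ≈ 4.0145, ∠ ≈ 75.58°
∠L = (0°) − (75.58°) = -75.58°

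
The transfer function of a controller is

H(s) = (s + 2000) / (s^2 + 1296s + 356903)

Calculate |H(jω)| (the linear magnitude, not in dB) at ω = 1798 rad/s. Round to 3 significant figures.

0.000727

Substitute s = j1798:
Numerator: (j1798) + 2000 = 2000 + j1798
Denominator: (j1798)^2 + 1296(j1798) + 356903 = -2875901 + j2330208
|N| = √(2000² + 1798²) ≈ 2689.4, ∠N ≈ 41.96°
|D| = √(2875901² + 2330208²) ≈ 3.7014e+06, ∠D ≈ 140.98°
|H| = 2689.4 / 3.7014e+06 ≈ 0.00072659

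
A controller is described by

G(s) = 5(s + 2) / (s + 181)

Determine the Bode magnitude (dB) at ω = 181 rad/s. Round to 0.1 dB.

11.0 dB

At s = jω = j181:
zero (s+2): 2 + j181 → |·| = √(2²+181²) = √32765 ≈ 181.01, ∠ = arctan(181/2) ≈ 89.37°
pole (s+181): 181 + j181 → |·| = √(181²+181²) = √65522 ≈ 255.97, ∠ = arctan(181/181) ≈ 45.00°
|G| = 5 · 181.01 / 255.97 ≈ 3.5358
Gain = 20 log₁₀(3.5358) ≈ 10.97 dB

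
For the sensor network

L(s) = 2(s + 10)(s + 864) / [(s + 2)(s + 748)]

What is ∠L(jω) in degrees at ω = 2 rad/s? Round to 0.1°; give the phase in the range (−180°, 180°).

-33.7°

At s = jω = j2:
zero (s+10): 10 + j2 → |·| = √(10²+2²) = √104 ≈ 10.198, ∠ = arctan(2/10) ≈ 11.31°
zero (s+864): 864 + j2 → |·| = √(864²+2²) = √746500 ≈ 864, ∠ = arctan(2/864) ≈ 0.13°
pole (s+2): 2 + j2 → |·| = √(2²+2²) = √8 ≈ 2.8284, ∠ = arctan(2/2) ≈ 45.00°
pole (s+748): 748 + j2 → |·| = √(748²+2²) = √559508 ≈ 748, ∠ = arctan(2/748) ≈ 0.15°
∠L = 11.44° − 45.15° = -33.71°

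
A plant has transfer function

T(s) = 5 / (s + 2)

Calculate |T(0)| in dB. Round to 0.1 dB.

8.0 dB

T(0) = 5 / 2 = 2.5
20 log₁₀(2.5) ≈ 7.96 dB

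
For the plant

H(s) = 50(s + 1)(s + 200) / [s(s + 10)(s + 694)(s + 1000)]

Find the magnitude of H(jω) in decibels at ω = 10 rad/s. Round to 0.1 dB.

-59.8 dB

At s = jω = j10:
zero (s+1): 1 + j10 → |·| = √(1²+10²) = √101 ≈ 10.05, ∠ = arctan(10/1) ≈ 84.29°
zero (s+200): 200 + j10 → |·| = √(200²+10²) = √40100 ≈ 200.25, ∠ = arctan(10/200) ≈ 2.86°
pole (s+10): 10 + j10 → |·| = √(10²+10²) = √200 ≈ 14.142, ∠ = arctan(10/10) ≈ 45.00°
pole (s+694): 694 + j10 → |·| = √(694²+10²) = √481736 ≈ 694.07, ∠ = arctan(10/694) ≈ 0.83°
pole (s+1000): 1000 + j10 → |·| = √(1000²+10²) = √1000100 ≈ 1000, ∠ = arctan(10/1000) ≈ 0.57°
pole at origin: |s| = 10, ∠ = 90.00° (in denominator)
|H| = 50 · 2012.5 / 9.8155e+07 ≈ 0.0010252
Gain = 20 log₁₀(0.0010252) ≈ -59.78 dB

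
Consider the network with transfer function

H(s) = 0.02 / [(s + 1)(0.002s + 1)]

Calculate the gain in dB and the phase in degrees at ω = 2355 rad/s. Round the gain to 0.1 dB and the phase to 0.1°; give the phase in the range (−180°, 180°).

-115.1 dB, -168.0°

At ω = 2355 rad/s:
pole (1 + j2355·1) = 1 + j2355 → |·| ≈ 2355, ∠ ≈ 89.98°
pole (1 + j2355·0.002) = 1 + j4.71 → |·| ≈ 4.815, ∠ ≈ 78.01°
|H| = 0.02 · 1 / (2355 · 4.815) ≈ 1.7638e-06
Gain = 20 log₁₀(1.7638e-06) ≈ -115.07 dB
∠H = (0°) − (89.98° + 78.01°) = -167.99°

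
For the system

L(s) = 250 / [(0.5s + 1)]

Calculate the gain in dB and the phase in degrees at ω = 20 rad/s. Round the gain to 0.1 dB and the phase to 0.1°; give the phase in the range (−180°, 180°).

27.9 dB, -84.3°

At ω = 20 rad/s:
pole (1 + j20·0.5) = 1 + j10 → |·| ≈ 10.05, ∠ ≈ 84.29°
|L| = 250 · 1 / (10.05) ≈ 24.876
Gain = 20 log₁₀(24.876) ≈ 27.92 dB
∠L = (0°) − (84.29°) = -84.29°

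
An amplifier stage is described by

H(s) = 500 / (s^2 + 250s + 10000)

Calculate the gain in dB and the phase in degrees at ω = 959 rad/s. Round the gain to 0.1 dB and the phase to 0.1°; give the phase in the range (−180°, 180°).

-65.5 dB, -165.2°

Substitute s = j959:
Numerator: 500 = 500 + j0
Denominator: (j959)^2 + 250(j959) + 10000 = -909681 + j239750
|N| = √(500² + 0²) ≈ 500, ∠N ≈ 0.00°
|D| = √(909681² + 239750²) ≈ 9.4074e+05, ∠D ≈ 165.24°
|H| = 500 / 9.4074e+05 ≈ 0.0005315
Gain = 20 log₁₀(0.0005315) ≈ -65.49 dB
∠H = 0.00° − 165.24° = -165.24°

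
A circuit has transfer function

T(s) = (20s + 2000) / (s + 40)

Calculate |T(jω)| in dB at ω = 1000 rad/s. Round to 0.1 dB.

Substitute s = j1000:
Numerator: 20(j1000) + 2000 = 2000 + j20000
Denominator: (j1000) + 40 = 40 + j1000
|N| = √(2000² + 20000²) ≈ 20100, ∠N ≈ 84.29°
|D| = √(40² + 1000²) ≈ 1000.8, ∠D ≈ 87.71°
|T| = 20100 / 1000.8 ≈ 20.084
Gain = 20 log₁₀(20.084) ≈ 26.06 dB

26.1 dB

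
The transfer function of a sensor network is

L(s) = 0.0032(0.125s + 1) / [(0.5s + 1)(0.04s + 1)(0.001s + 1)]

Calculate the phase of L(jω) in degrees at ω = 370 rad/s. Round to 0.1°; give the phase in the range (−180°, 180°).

-107.4°

At ω = 370 rad/s:
zero (1 + j370·0.125) = 1 + j46.25 → |·| ≈ 46.261, ∠ ≈ 88.76°
pole (1 + j370·0.5) = 1 + j185 → |·| ≈ 185, ∠ ≈ 89.69°
pole (1 + j370·0.04) = 1 + j14.8 → |·| ≈ 14.834, ∠ ≈ 86.13°
pole (1 + j370·0.001) = 1 + j0.37 → |·| ≈ 1.0663, ∠ ≈ 20.30°
∠L = (88.76°) − (89.69° + 86.13° + 20.30°) = -107.36°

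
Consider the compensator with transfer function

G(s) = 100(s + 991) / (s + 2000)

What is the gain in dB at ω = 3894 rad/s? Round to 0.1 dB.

At s = jω = j3894:
zero (s+991): 991 + j3894 → |·| = √(991²+3894²) = √16145317 ≈ 4018.1, ∠ = arctan(3894/991) ≈ 75.72°
pole (s+2000): 2000 + j3894 → |·| = √(2000²+3894²) = √19163236 ≈ 4377.6, ∠ = arctan(3894/2000) ≈ 62.81°
|G| = 100 · 4018.1 / 4377.6 ≈ 91.788
Gain = 20 log₁₀(91.788) ≈ 39.26 dB

39.3 dB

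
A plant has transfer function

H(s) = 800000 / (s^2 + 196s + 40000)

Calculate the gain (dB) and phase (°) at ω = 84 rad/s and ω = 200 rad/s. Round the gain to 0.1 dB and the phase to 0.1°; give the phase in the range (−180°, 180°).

At s = jω = j84:
quadratic: (j84)² + 196·j84 + 40000 = 32944 + j16464 → |·| ≈ 36829, ∠ ≈ 26.55°
|H| = 800000 / 36829 ≈ 21.722
Gain = 20 log₁₀(21.722) ≈ 26.74 dB
∠H = 0.00° − 26.55° = -26.55°

At s = jω = j200:
quadratic: (j200)² + 196·j200 + 40000 = 0 + j39200 → |·| ≈ 39200, ∠ ≈ 90.00°
|H| = 800000 / 39200 ≈ 20.408
Gain = 20 log₁₀(20.408) ≈ 26.20 dB
∠H = 0.00° − 90.00° = -90.00°

ω = 84: 26.7 dB, -26.6°; ω = 200: 26.2 dB, -90.0°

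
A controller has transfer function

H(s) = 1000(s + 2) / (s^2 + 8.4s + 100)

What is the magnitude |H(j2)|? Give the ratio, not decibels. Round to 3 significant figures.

29.0

At s = jω = j2:
zero (s+2): 2 + j2 → |·| = √(2²+2²) = √8 ≈ 2.8284, ∠ = arctan(2/2) ≈ 45.00°
quadratic: (j2)² + 8.4·j2 + 100 = 96 + j16.8 → |·| ≈ 97.459, ∠ ≈ 9.93°
|H| = 1000 · 2.8284 / 97.459 ≈ 29.021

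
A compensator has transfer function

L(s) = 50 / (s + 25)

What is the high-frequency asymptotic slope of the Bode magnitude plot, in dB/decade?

Each pole contributes −20 dB/decade at high frequency; each zero contributes +20 dB/decade.
Net: 0 zero(s) − 1 pole(s) → -20 dB/decade.

-20 dB/decade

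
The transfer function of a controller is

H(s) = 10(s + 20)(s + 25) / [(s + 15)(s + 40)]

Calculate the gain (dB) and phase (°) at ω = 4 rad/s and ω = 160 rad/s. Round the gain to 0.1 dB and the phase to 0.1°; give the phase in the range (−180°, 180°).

ω = 4: 18.4 dB, -0.2°; ω = 160: 19.9 dB, 3.4°

At s = jω = j4:
zero (s+20): 20 + j4 → |·| = √(20²+4²) = √416 ≈ 20.396, ∠ = arctan(4/20) ≈ 11.31°
zero (s+25): 25 + j4 → |·| = √(25²+4²) = √641 ≈ 25.318, ∠ = arctan(4/25) ≈ 9.09°
pole (s+15): 15 + j4 → |·| = √(15²+4²) = √241 ≈ 15.524, ∠ = arctan(4/15) ≈ 14.93°
pole (s+40): 40 + j4 → |·| = √(40²+4²) = √1616 ≈ 40.2, ∠ = arctan(4/40) ≈ 5.71°
|H| = 10 · 516.39 / 624.06 ≈ 8.2747
Gain = 20 log₁₀(8.2747) ≈ 18.36 dB
∠H = 20.40° − 20.64° = -0.24°

At s = jω = j160:
zero (s+20): 20 + j160 → |·| = √(20²+160²) = √26000 ≈ 161.25, ∠ = arctan(160/20) ≈ 82.87°
zero (s+25): 25 + j160 → |·| = √(25²+160²) = √26225 ≈ 161.94, ∠ = arctan(160/25) ≈ 81.12°
pole (s+15): 15 + j160 → |·| = √(15²+160²) = √25825 ≈ 160.7, ∠ = arctan(160/15) ≈ 84.64°
pole (s+40): 40 + j160 → |·| = √(40²+160²) = √27200 ≈ 164.92, ∠ = arctan(160/40) ≈ 75.96°
|H| = 10 · 26113 / 26503 ≈ 9.8528
Gain = 20 log₁₀(9.8528) ≈ 19.87 dB
∠H = 163.99° − 160.60° = 3.39°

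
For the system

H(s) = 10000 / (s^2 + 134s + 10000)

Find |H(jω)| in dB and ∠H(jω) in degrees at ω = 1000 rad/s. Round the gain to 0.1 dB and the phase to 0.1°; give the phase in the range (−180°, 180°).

At s = jω = j1000:
quadratic: (j1000)² + 134·j1000 + 10000 = -990000 + j134000 → |·| ≈ 9.9903e+05, ∠ ≈ 172.29°
|H| = 10000 / 9.9903e+05 ≈ 0.01001
Gain = 20 log₁₀(0.01001) ≈ -39.99 dB
∠H = 0.00° − 172.29° = -172.29°

-40.0 dB, -172.3°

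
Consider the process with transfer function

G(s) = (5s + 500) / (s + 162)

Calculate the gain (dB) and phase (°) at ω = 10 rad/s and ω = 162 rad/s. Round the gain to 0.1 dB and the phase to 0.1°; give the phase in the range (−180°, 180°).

ω = 10: 9.8 dB, 2.2°; ω = 162: 12.4 dB, 13.3°

Substitute s = j10:
Numerator: 5(j10) + 500 = 500 + j50
Denominator: (j10) + 162 = 162 + j10
|N| = √(500² + 50²) ≈ 502.49, ∠N ≈ 5.71°
|D| = √(162² + 10²) ≈ 162.31, ∠D ≈ 3.53°
|G| = 502.49 / 162.31 ≈ 3.0959
Gain = 20 log₁₀(3.0959) ≈ 9.82 dB
∠G = 5.71° − 3.53° = 2.18°

Substitute s = j162:
Numerator: 5(j162) + 500 = 500 + j810
Denominator: (j162) + 162 = 162 + j162
|N| = √(500² + 810²) ≈ 951.89, ∠N ≈ 58.31°
|D| = √(162² + 162²) ≈ 229.1, ∠D ≈ 45.00°
|G| = 951.89 / 229.1 ≈ 4.1549
Gain = 20 log₁₀(4.1549) ≈ 12.37 dB
∠G = 58.31° − 45.00° = 13.31°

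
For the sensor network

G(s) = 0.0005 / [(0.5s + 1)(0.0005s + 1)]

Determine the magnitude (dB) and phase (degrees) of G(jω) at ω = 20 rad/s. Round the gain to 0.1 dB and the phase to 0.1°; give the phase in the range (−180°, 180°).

At ω = 20 rad/s:
pole (1 + j20·0.5) = 1 + j10 → |·| ≈ 10.05, ∠ ≈ 84.29°
pole (1 + j20·0.0005) = 1 + j0.01 → |·| ≈ 1, ∠ ≈ 0.57°
|G| = 0.0005 · 1 / (10.05 · 1) ≈ 4.9751e-05
Gain = 20 log₁₀(4.9751e-05) ≈ -86.06 dB
∠G = (0°) − (84.29° + 0.57°) = -84.86°

-86.1 dB, -84.9°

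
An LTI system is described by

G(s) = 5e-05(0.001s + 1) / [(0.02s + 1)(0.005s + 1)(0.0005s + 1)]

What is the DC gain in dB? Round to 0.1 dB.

-86.0 dB

G(0) = 5e-05 · 1 / 1 = 5e-05
20 log₁₀(5e-05) ≈ -86.02 dB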